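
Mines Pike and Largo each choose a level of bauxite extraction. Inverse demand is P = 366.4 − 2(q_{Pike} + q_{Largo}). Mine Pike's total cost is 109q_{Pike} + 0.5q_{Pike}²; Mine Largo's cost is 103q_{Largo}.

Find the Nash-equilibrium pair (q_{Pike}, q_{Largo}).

Mine Pike's profit: π = q_{Pike}(366.4 − 2(q_{Pike} + q_{Largo})) − 109q_{Pike} − 0.5q_{Pike}².
∂π/∂q_{Pike} = 257.4 − 5q_{Pike} − 2q_{Largo} = 0, so q_{Pike} = 51.48 − 0.4q_{Largo}.
For Largo: ∂π/∂q_{Largo} = 263.4 − 4q_{Largo} − 2q_{Pike} = 0 ⇒ q_{Largo} = 65.85 − 0.5q_{Pike}.
Plugging q_{Largo} into Pike's best response: q_{Pike} = 51.48 − 0.4(65.85 − 0.5q_{Pike}) ⇒ 0.8q_{Pike} = 25.14, so q_{Pike} = 31.425.
Then q_{Largo} = 65.85 − 0.5·31.425 = 50.1375.

31.425, 50.1375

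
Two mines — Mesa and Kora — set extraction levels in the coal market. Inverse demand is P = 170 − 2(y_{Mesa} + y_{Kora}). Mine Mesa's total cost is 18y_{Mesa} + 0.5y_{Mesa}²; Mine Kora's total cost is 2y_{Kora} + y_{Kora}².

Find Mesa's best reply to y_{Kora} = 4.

Mine Mesa's profit: π = y_{Mesa}(170 − 2(y_{Mesa} + y_{Kora})) − 18y_{Mesa} − 0.5y_{Mesa}².
∂π/∂y_{Mesa} = 152 − 5y_{Mesa} − 2y_{Kora} = 0, so y_{Mesa} = 30.4 − 0.4y_{Kora}.
At y_{Kora} = 4: y_{Mesa} = 30.4 − 0.4·4 = 28.8.

28.8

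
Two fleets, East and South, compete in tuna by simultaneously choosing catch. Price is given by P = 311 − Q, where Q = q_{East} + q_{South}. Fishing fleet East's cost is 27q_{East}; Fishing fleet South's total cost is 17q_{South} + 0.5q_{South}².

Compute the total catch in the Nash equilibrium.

Fishing fleet East's profit: π = q_{East}(311 − (q_{East} + q_{South})) − 27q_{East}.
∂π/∂q_{East} = 284 − 2q_{East} − q_{South} = 0, so q_{East} = 142 − 0.5q_{South}.
For South: ∂π/∂q_{South} = 294 − 3q_{South} − q_{East} = 0 ⇒ q_{South} = 98 − (1/3)q_{East}.
Substituting the second reaction function into the first: q_{East} = 142 − 0.5(98 − (1/3)q_{East}), which gives (5/6)q_{East} = 93 ⇒ q_{East} = 111.6.
Then q_{South} = 98 − (1/3)·111.6 = 60.8.
Total catch: 111.6 + 60.8 = 172.4.

172.4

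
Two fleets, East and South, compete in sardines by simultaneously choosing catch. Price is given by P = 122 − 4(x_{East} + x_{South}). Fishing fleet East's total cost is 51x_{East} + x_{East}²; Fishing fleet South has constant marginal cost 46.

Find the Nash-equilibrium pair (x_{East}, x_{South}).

Fishing fleet East's profit: π = x_{East}(122 − 4(x_{East} + x_{South})) − 51x_{East} − x_{East}².
∂π/∂x_{East} = 71 − 10x_{East} − 4x_{South} = 0, so x_{East} = 7.1 − 0.4x_{South}.
For South: ∂π/∂x_{South} = 76 − 8x_{South} − 4x_{East} = 0 ⇒ x_{South} = 9.5 − 0.5x_{East}.
Plugging x_{South} into East's best response: x_{East} = 7.1 − 0.4(9.5 − 0.5x_{East}) ⇒ 0.8x_{East} = 3.3, so x_{East} = 4.125.
Then x_{South} = 9.5 − 0.5·4.125 = 7.4375.

4.125, 7.4375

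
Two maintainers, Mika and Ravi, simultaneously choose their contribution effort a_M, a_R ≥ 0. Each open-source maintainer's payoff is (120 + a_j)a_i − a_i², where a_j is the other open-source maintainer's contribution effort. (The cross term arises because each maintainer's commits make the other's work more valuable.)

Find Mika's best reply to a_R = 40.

Mika's payoff is (120 + a_R)a_M − a_M².
∂π/∂a_M = 120 + a_R − 2a_M = 0, so a_M = 60 + 0.5a_R.
At a_R = 40: a_M = 60 + 0.5·40 = 80.

80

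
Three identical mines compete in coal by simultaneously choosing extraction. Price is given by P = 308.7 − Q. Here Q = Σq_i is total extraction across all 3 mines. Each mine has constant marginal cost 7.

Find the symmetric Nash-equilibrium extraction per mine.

A representative mine's profit is π_i = q_i(308.7 − Q) − 7q_i, with Q = q_i + Σ_{j≠i} q_j.
First-order condition: 301.7 − 2q_i − Σ_{j≠i} q_j = 0.
In a symmetric equilibrium every mine chooses the same q, so Σ_{j≠i} q_j = 2q. The condition becomes 301.7 − 4q = 0, giving q = 301.7/4 = 75.425.

75.425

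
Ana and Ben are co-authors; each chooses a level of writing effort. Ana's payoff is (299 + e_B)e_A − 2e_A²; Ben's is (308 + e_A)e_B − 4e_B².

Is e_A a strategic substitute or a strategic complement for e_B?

Expanding Ana's payoff: 299e_A + e_Be_A − 2e_A².
∂π/∂e_A = 299 + e_B − 4e_A = 0, so e_A = 74.75 + 0.25e_B.
The best-response slope de_A/de_B = 0.25 > 0: the reaction function is upward-sloping, so the choices are strategic complements.

strategic complements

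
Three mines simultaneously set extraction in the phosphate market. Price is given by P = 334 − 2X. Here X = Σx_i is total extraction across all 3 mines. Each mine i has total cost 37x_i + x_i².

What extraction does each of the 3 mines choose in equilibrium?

29.7

A representative mine's profit is π_i = x_i(334 − 2X) − 37x_i − x_i², with X = x_i + Σ_{j≠i} x_j.
First-order condition: 297 − 6x_i − 2Σ_{j≠i} x_j = 0.
In a symmetric equilibrium every mine chooses the same x, so Σ_{j≠i} x_j = 2x. The condition becomes 297 − 10x = 0, giving x = 297/10 = 29.7.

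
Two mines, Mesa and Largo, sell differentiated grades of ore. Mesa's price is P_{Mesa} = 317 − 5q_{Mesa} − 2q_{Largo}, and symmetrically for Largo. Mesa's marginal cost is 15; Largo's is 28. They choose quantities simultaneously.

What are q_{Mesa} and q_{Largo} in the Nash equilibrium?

25.4375, 23.8125

Mine Mesa's profit: π = q_{Mesa}(317 − 5q_{Mesa} − 2q_{Largo}) − 15q_{Mesa}.
∂π/∂q_{Mesa} = 302 − 10q_{Mesa} − 2q_{Largo} = 0 ⇒ q_{Mesa} = 30.2 − 0.2q_{Largo}.
Similarly q_{Largo} = 28.9 − 0.2q_{Mesa}.
Plugging q_{Largo} into Mesa's best response: q_{Mesa} = 30.2 − 0.2(28.9 − 0.2q_{Mesa}) ⇒ 0.96q_{Mesa} = 24.42, so q_{Mesa} = 25.4375.
Then q_{Largo} = 28.9 − 0.2·25.4375 = 23.8125.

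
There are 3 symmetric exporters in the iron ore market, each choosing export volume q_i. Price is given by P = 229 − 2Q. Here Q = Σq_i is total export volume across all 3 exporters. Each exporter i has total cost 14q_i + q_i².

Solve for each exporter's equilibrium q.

A representative exporter's profit is π_i = q_i(229 − 2Q) − 14q_i − q_i², with Q = q_i + Σ_{j≠i} q_j.
First-order condition: 215 − 6q_i − 2Σ_{j≠i} q_j = 0.
In a symmetric equilibrium every exporter chooses the same q, so Σ_{j≠i} q_j = 2q. The condition becomes 215 − 10q = 0, giving q = 215/10 = 21.5.

21.5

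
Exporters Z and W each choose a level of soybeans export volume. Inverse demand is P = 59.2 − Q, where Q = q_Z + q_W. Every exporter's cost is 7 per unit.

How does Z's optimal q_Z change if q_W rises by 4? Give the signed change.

-2

Exporter Z's profit: π = q_Z(59.2 − (q_Z + q_W)) − 7q_Z.
∂π/∂q_Z = 52.2 − 2q_Z − q_W = 0, so q_Z = 26.1 − 0.5q_W.
The reaction-function slope is −0.5, so a 4-unit rise in q_W moves q_Z by −0.5 × 4 = −2. Z's best response falls — the actions are strategic substitutes.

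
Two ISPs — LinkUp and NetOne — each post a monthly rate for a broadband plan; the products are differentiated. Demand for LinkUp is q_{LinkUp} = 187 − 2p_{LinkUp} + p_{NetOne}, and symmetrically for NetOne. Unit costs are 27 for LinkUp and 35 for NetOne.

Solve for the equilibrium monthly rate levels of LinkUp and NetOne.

LinkUp's profit: π = (p_{LinkUp} − 27)(187 − 2p_{LinkUp} + p_{NetOne}).
∂π/∂p_{LinkUp} = 241 − 4p_{LinkUp} + p_{NetOne} = 0 ⇒ p_{LinkUp} = 60.25 + 0.25p_{NetOne}.
Similarly p_{NetOne} = 64.25 + 0.25p_{LinkUp}.
Solving the two reaction functions simultaneously: (1 − (0.25)(0.25))p_{LinkUp} = 60.25 + 0.25·64.25, so 0.9375p_{LinkUp} = 76.3125 and p_{LinkUp} = 81.4.
Then p_{NetOne} = 64.25 + 0.25·81.4 = 84.6.

81.4, 84.6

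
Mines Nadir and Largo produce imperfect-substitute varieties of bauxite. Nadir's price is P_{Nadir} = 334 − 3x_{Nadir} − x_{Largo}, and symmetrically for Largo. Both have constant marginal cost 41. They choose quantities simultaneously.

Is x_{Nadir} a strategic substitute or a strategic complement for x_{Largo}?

Mine Nadir's profit: π = x_{Nadir}(334 − 3x_{Nadir} − x_{Largo}) − 41x_{Nadir}.
∂π/∂x_{Nadir} = 293 − 6x_{Nadir} − x_{Largo} = 0 ⇒ x_{Nadir} = 293/6 − (1/6)x_{Largo}.
The best-response slope dx_{Nadir}/dx_{Largo} = −1/6 < 0: the reaction function is downward-sloping, so the choices are strategic substitutes.

strategic substitutes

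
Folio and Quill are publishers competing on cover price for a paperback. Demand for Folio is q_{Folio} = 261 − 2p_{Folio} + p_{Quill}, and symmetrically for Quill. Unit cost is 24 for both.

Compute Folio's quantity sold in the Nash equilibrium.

158

Folio's profit: π = (p_{Folio} − 24)(261 − 2p_{Folio} + p_{Quill}).
∂π/∂p_{Folio} = 309 − 4p_{Folio} + p_{Quill} = 0 ⇒ p_{Folio} = 77.25 + 0.25p_{Quill}.
By symmetry p_{Quill} = p_{Folio}; substituting into the reaction function, 0.75p_{Folio} = 77.25 and p_{Folio} = 103.
q_{Folio} = 261 − 2·103 + 103 = 158.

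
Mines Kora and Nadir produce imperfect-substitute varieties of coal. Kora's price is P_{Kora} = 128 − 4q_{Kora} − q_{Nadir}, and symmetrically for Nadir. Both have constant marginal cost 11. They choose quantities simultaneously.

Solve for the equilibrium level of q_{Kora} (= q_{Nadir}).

Mine Kora's profit: π = q_{Kora}(128 − 4q_{Kora} − q_{Nadir}) − 11q_{Kora}.
∂π/∂q_{Kora} = 117 − 8q_{Kora} − q_{Nadir} = 0 ⇒ q_{Kora} = 14.625 − 0.125q_{Nadir}.
The game is symmetric, so in equilibrium q_{Nadir} = q_{Kora}: the reaction function gives 1.125q_{Kora} = 14.625, hence q_{Kora} = 13.

13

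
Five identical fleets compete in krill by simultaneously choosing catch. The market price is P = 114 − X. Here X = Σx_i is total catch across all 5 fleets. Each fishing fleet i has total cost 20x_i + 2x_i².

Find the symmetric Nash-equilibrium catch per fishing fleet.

9.4

A representative fishing fleet's profit is π_i = x_i(114 − X) − 20x_i − 2x_i², with X = x_i + Σ_{j≠i} x_j.
First-order condition: 94 − 6x_i − Σ_{j≠i} x_j = 0.
Imposing symmetry (x_j = x for all j) turns Σ_{j≠i} x_j into 4x, so 94 = 10x and x = 9.4.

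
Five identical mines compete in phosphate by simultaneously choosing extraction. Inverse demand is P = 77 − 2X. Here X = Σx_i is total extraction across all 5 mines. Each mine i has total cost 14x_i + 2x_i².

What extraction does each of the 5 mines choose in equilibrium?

3.9375

A representative mine's profit is π_i = x_i(77 − 2X) − 14x_i − 2x_i², with X = x_i + Σ_{j≠i} x_j.
First-order condition: 63 − 8x_i − 2Σ_{j≠i} x_j = 0.
With identical mines, set every x_j = x: then 63 − 8x − 8x = 0, i.e. x = 63/16 = 3.9375.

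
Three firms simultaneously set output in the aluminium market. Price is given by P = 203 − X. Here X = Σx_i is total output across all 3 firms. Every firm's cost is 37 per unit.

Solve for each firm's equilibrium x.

A representative firm's profit is π_i = x_i(203 − X) − 37x_i, with X = x_i + Σ_{j≠i} x_j.
First-order condition: 166 − 2x_i − Σ_{j≠i} x_j = 0.
In a symmetric equilibrium every firm chooses the same x, so Σ_{j≠i} x_j = 2x. The condition becomes 166 − 4x = 0, giving x = 166/4 = 41.5.

41.5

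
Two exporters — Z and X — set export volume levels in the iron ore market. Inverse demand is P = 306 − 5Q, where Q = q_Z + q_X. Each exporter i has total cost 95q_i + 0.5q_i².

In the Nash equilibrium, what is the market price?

Exporter Z's profit: π = q_Z(306 − 5(q_Z + q_X)) − 95q_Z − 0.5q_Z².
∂π/∂q_Z = 211 − 11q_Z − 5q_X = 0, so q_Z = 211/11 − (5/11)q_X.
Setting q_Z = q_X in the reaction function: q_Z = 211/11 − (5/11)q_Z, so q_Z = (211/11) / (16/11) = 13.1875.
Equilibrium price: P = 306 − 5·26.375 = 174.125.

174.125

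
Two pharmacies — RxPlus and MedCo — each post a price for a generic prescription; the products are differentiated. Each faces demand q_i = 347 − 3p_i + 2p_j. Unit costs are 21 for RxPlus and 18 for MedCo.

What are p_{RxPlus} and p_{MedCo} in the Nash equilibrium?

RxPlus's profit: π = (p_{RxPlus} − 21)(347 − 3p_{RxPlus} + 2p_{MedCo}).
∂π/∂p_{RxPlus} = 410 − 6p_{RxPlus} + 2p_{MedCo} = 0 ⇒ p_{RxPlus} = 205/3 + (1/3)p_{MedCo}.
Similarly p_{MedCo} = 401/6 + (1/3)p_{RxPlus}.
Plugging p_{MedCo} into RxPlus's best response: p_{RxPlus} = 205/3 + (1/3)(401/6 + (1/3)p_{RxPlus}) ⇒ (8/9)p_{RxPlus} = 1631/18, so p_{RxPlus} = 101.9375.
Then p_{MedCo} = 401/6 + (1/3)·101.9375 = 100.8125.

101.9375, 100.8125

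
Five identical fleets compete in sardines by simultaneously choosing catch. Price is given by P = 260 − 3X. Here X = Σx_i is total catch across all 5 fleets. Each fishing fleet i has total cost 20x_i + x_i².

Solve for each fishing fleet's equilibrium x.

A representative fishing fleet's profit is π_i = x_i(260 − 3X) − 20x_i − x_i², with X = x_i + Σ_{j≠i} x_j.
First-order condition: 240 − 8x_i − 3Σ_{j≠i} x_j = 0.
With identical fishing fleets, set every x_j = x: then 240 − 8x − 12x = 0, i.e. x = 240/20 = 12.

12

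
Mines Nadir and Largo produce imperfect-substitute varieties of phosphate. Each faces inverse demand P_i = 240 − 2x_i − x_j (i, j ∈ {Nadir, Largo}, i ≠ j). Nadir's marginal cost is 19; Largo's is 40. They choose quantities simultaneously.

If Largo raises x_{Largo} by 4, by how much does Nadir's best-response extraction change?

-1

Mine Nadir's profit: π = x_{Nadir}(240 − 2x_{Nadir} − x_{Largo}) − 19x_{Nadir}.
∂π/∂x_{Nadir} = 221 − 4x_{Nadir} − x_{Largo} = 0 ⇒ x_{Nadir} = 55.25 − 0.25x_{Largo}.
The reaction-function slope is −0.25, so a 4-unit rise in x_{Largo} moves x_{Nadir} by −0.25 × 4 = −1. Nadir's best response falls — the actions are strategic substitutes.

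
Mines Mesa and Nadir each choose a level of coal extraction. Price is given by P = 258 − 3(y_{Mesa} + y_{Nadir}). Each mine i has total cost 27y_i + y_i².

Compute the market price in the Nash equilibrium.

132

Mine Mesa's profit: π = y_{Mesa}(258 − 3(y_{Mesa} + y_{Nadir})) − 27y_{Mesa} − y_{Mesa}².
∂π/∂y_{Mesa} = 231 − 8y_{Mesa} − 3y_{Nadir} = 0, so y_{Mesa} = 28.875 − 0.375y_{Nadir}.
By symmetry y_{Nadir} = y_{Mesa}; substituting into the reaction function, 1.375y_{Mesa} = 28.875 and y_{Mesa} = 21.
Equilibrium price: P = 258 − 3·42 = 132.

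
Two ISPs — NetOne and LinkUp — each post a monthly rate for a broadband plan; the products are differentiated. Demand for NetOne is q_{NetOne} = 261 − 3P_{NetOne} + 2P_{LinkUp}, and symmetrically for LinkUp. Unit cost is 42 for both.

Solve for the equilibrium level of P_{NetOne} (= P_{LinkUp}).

96.75

NetOne's profit: π = (P_{NetOne} − 42)(261 − 3P_{NetOne} + 2P_{LinkUp}).
∂π/∂P_{NetOne} = 387 − 6P_{NetOne} + 2P_{LinkUp} = 0 ⇒ P_{NetOne} = 64.5 + (1/3)P_{LinkUp}.
Setting P_{NetOne} = P_{LinkUp} in the reaction function: P_{NetOne} = 64.5 + (1/3)P_{NetOne}, so P_{NetOne} = 64.5 / (2/3) = 96.75.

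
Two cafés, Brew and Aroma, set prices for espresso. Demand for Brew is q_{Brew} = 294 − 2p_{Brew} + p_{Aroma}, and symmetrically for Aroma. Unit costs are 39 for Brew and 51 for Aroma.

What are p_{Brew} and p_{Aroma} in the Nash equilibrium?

125.6, 130.4

Brew's profit: π = (p_{Brew} − 39)(294 − 2p_{Brew} + p_{Aroma}).
∂π/∂p_{Brew} = 372 − 4p_{Brew} + p_{Aroma} = 0 ⇒ p_{Brew} = 93 + 0.25p_{Aroma}.
Similarly p_{Aroma} = 99 + 0.25p_{Brew}.
Substituting the second reaction function into the first: p_{Brew} = 93 + 0.25(99 + 0.25p_{Brew}), which gives 0.9375p_{Brew} = 117.75 ⇒ p_{Brew} = 125.6.
Then p_{Aroma} = 99 + 0.25·125.6 = 130.4.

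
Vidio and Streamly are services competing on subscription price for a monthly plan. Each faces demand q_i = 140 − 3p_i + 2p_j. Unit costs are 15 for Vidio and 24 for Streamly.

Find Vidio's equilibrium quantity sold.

Vidio's profit: π = (p_{Vidio} − 15)(140 − 3p_{Vidio} + 2p_{Streamly}).
∂π/∂p_{Vidio} = 185 − 6p_{Vidio} + 2p_{Streamly} = 0 ⇒ p_{Vidio} = 185/6 + (1/3)p_{Streamly}.
Similarly p_{Streamly} = 106/3 + (1/3)p_{Vidio}.
Substituting the second reaction function into the first: p_{Vidio} = 185/6 + (1/3)(106/3 + (1/3)p_{Vidio}), which gives (8/9)p_{Vidio} = 767/18 ⇒ p_{Vidio} = 47.9375.
Then p_{Streamly} = 106/3 + (1/3)·47.9375 = 51.3125.
q_{Vidio} = 140 − 3·47.9375 + 2·51.3125 = 98.8125.

98.8125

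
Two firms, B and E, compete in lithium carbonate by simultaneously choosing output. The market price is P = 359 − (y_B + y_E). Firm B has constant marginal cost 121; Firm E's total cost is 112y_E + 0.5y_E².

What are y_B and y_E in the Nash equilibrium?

93.4, 51.2

Firm B's profit: π = y_B(359 − (y_B + y_E)) − 121y_B.
∂π/∂y_B = 238 − 2y_B − y_E = 0, so y_B = 119 − 0.5y_E.
For E: ∂π/∂y_E = 247 − 3y_E − y_B = 0 ⇒ y_E = 247/3 − (1/3)y_B.
Substituting the second reaction function into the first: y_B = 119 − 0.5(247/3 − (1/3)y_B), which gives (5/6)y_B = 467/6 ⇒ y_B = 93.4.
Then y_E = 247/3 − (1/3)·93.4 = 51.2.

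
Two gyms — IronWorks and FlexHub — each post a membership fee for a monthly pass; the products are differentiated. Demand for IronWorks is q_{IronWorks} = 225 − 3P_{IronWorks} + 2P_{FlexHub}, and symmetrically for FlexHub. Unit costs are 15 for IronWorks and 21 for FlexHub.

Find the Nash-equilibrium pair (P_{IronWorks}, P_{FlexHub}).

IronWorks's profit: π = (P_{IronWorks} − 15)(225 − 3P_{IronWorks} + 2P_{FlexHub}).
∂π/∂P_{IronWorks} = 270 − 6P_{IronWorks} + 2P_{FlexHub} = 0 ⇒ P_{IronWorks} = 45 + (1/3)P_{FlexHub}.
Similarly P_{FlexHub} = 48 + (1/3)P_{IronWorks}.
Solving the two reaction functions simultaneously: (1 − (1/3)(1/3))P_{IronWorks} = 45 + (1/3)·48, so (8/9)P_{IronWorks} = 61 and P_{IronWorks} = 68.625.
Then P_{FlexHub} = 48 + (1/3)·68.625 = 70.875.

68.625, 70.875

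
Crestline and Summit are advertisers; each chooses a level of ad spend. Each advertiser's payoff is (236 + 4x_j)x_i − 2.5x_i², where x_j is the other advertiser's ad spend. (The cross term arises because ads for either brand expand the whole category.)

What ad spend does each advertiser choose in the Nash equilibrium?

Crestline's payoff is (236 + 4x_S)x_C − 2.5x_C².
∂π/∂x_C = 236 + 4x_S − 5x_C = 0, so x_C = 47.2 + 0.8x_S.
The game is symmetric, so in equilibrium x_S = x_C: the reaction function gives 0.2x_C = 47.2, hence x_C = 236.

236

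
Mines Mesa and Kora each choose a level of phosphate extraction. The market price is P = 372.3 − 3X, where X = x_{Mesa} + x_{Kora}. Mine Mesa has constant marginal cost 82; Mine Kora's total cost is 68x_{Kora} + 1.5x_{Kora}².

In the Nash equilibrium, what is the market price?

Mine Mesa's profit: π = x_{Mesa}(372.3 − 3(x_{Mesa} + x_{Kora})) − 82x_{Mesa}.
∂π/∂x_{Mesa} = 290.3 − 6x_{Mesa} − 3x_{Kora} = 0, so x_{Mesa} = 2903/60 − 0.5x_{Kora}.
For Kora: ∂π/∂x_{Kora} = 304.3 − 9x_{Kora} − 3x_{Mesa} = 0 ⇒ x_{Kora} = 3043/90 − (1/3)x_{Mesa}.
Solving the two reaction functions simultaneously: (1 − (−0.5)(−1/3))x_{Mesa} = 2903/60 − 0.5·(3043/90), so (5/6)x_{Mesa} = 2833/90 and x_{Mesa} = 2833/75.
Then x_{Kora} = 3043/90 − (1/3)·(2833/75) = 21.22.
Equilibrium price: P = 372.3 − 3·(8849/150) = 195.32.

195.32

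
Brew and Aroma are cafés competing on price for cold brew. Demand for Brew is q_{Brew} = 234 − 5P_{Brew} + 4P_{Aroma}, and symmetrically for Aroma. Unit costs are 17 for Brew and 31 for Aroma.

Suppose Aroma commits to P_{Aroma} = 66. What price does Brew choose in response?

58.3

Brew's profit: π = (P_{Brew} − 17)(234 − 5P_{Brew} + 4P_{Aroma}).
∂π/∂P_{Brew} = 319 − 10P_{Brew} + 4P_{Aroma} = 0 ⇒ P_{Brew} = 31.9 + 0.4P_{Aroma}.
At P_{Aroma} = 66: P_{Brew} = 31.9 + 0.4·66 = 58.3.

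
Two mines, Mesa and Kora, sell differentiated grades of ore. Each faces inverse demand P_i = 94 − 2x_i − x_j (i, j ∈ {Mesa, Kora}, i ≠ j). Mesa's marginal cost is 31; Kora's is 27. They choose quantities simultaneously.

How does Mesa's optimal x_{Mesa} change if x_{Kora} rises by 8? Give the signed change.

-2

Mine Mesa's profit: π = x_{Mesa}(94 − 2x_{Mesa} − x_{Kora}) − 31x_{Mesa}.
∂π/∂x_{Mesa} = 63 − 4x_{Mesa} − x_{Kora} = 0 ⇒ x_{Mesa} = 15.75 − 0.25x_{Kora}.
The reaction-function slope is −0.25, so an 8-unit rise in x_{Kora} moves x_{Mesa} by −0.25 × 8 = −2. Mesa's best response falls — the actions are strategic substitutes.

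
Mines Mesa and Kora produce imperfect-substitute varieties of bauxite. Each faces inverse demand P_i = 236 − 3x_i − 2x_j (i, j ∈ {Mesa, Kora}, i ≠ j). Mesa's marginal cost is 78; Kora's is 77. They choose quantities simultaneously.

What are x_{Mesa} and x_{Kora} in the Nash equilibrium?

Mine Mesa's profit: π = x_{Mesa}(236 − 3x_{Mesa} − 2x_{Kora}) − 78x_{Mesa}.
∂π/∂x_{Mesa} = 158 − 6x_{Mesa} − 2x_{Kora} = 0 ⇒ x_{Mesa} = 79/3 − (1/3)x_{Kora}.
Similarly x_{Kora} = 26.5 − (1/3)x_{Mesa}.
Substituting the second reaction function into the first: x_{Mesa} = 79/3 − (1/3)(26.5 − (1/3)x_{Mesa}), which gives (8/9)x_{Mesa} = 17.5 ⇒ x_{Mesa} = 19.6875.
Then x_{Kora} = 26.5 − (1/3)·19.6875 = 19.9375.

19.6875, 19.9375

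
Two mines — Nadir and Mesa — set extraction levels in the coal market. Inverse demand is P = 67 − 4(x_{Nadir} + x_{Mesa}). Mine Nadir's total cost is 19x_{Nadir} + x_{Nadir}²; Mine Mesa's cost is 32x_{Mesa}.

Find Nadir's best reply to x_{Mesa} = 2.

4

Mine Nadir's profit: π = x_{Nadir}(67 − 4(x_{Nadir} + x_{Mesa})) − 19x_{Nadir} − x_{Nadir}².
∂π/∂x_{Nadir} = 48 − 10x_{Nadir} − 4x_{Mesa} = 0, so x_{Nadir} = 4.8 − 0.4x_{Mesa}.
At x_{Mesa} = 2: x_{Nadir} = 4.8 − 0.4·2 = 4.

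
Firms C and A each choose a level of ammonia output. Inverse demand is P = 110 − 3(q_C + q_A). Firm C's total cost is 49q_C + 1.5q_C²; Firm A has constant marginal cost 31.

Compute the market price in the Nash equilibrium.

66.2

Firm C's profit: π = q_C(110 − 3(q_C + q_A)) − 49q_C − 1.5q_C².
∂π/∂q_C = 61 − 9q_C − 3q_A = 0, so q_C = 61/9 − (1/3)q_A.
For A: ∂π/∂q_A = 79 − 6q_A − 3q_C = 0 ⇒ q_A = 79/6 − 0.5q_C.
Substituting the second reaction function into the first: q_C = 61/9 − (1/3)(79/6 − 0.5q_C), which gives (5/6)q_C = 43/18 ⇒ q_C = 43/15.
Then q_A = 79/6 − 0.5·(43/15) = 176/15.
Equilibrium price: P = 110 − 3·14.6 = 66.2.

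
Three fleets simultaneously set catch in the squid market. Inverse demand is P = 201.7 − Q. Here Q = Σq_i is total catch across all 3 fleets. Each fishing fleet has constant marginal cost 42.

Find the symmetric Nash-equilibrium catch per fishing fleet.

39.925

A representative fishing fleet's profit is π_i = q_i(201.7 − Q) − 42q_i, with Q = q_i + Σ_{j≠i} q_j.
First-order condition: 159.7 − 2q_i − Σ_{j≠i} q_j = 0.
In a symmetric equilibrium every fishing fleet chooses the same q, so Σ_{j≠i} q_j = 2q. The condition becomes 159.7 − 4q = 0, giving q = 159.7/4 = 39.925.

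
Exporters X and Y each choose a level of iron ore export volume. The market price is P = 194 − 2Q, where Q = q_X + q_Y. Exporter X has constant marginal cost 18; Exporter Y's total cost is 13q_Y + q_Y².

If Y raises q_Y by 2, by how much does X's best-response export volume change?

-1

Exporter X's profit: π = q_X(194 − 2(q_X + q_Y)) − 18q_X.
∂π/∂q_X = 176 − 4q_X − 2q_Y = 0, so q_X = 44 − 0.5q_Y.
The reaction-function slope is −0.5, so a 2-unit rise in q_Y moves q_X by −0.5 × 2 = −1. X's best response falls — the actions are strategic substitutes.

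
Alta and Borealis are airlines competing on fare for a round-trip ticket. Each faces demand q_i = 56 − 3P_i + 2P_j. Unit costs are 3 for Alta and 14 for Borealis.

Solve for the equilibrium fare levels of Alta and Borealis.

18.3125, 22.4375

Alta's profit: π = (P_{Alta} − 3)(56 − 3P_{Alta} + 2P_{Borealis}).
∂π/∂P_{Alta} = 65 − 6P_{Alta} + 2P_{Borealis} = 0 ⇒ P_{Alta} = 65/6 + (1/3)P_{Borealis}.
Similarly P_{Borealis} = 49/3 + (1/3)P_{Alta}.
Solving the two reaction functions simultaneously: (1 − (1/3)(1/3))P_{Alta} = 65/6 + (1/3)·(49/3), so (8/9)P_{Alta} = 293/18 and P_{Alta} = 18.3125.
Then P_{Borealis} = 49/3 + (1/3)·18.3125 = 22.4375.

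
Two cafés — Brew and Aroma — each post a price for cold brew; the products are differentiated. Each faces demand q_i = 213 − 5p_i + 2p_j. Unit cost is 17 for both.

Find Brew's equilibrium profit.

2050.3125

Brew's profit: π = (p_{Brew} − 17)(213 − 5p_{Brew} + 2p_{Aroma}).
∂π/∂p_{Brew} = 298 − 10p_{Brew} + 2p_{Aroma} = 0 ⇒ p_{Brew} = 29.8 + 0.2p_{Aroma}.
The game is symmetric, so in equilibrium p_{Aroma} = p_{Brew}: the reaction function gives 0.8p_{Brew} = 29.8, hence p_{Brew} = 37.25.
q_{Brew} = 213 − 5·37.25 + 2·37.25 = 101.25.
Profit = (37.25 − 17)·101.25 = 2050.3125.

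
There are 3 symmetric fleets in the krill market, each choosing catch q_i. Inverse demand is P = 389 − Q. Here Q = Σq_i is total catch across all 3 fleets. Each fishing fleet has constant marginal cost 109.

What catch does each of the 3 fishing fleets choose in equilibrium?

A representative fishing fleet's profit is π_i = q_i(389 − Q) − 109q_i, with Q = q_i + Σ_{j≠i} q_j.
First-order condition: 280 − 2q_i − Σ_{j≠i} q_j = 0.
With identical fishing fleets, set every q_j = q: then 280 − 2q − 2q = 0, i.e. q = 280/4 = 70.

70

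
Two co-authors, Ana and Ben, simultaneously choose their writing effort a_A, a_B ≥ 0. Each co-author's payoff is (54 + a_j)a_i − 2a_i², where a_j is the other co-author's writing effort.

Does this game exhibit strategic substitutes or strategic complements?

strategic complements

Ana's payoff is (54 + a_B)a_A − 2a_A².
∂π/∂a_A = 54 + a_B − 4a_A = 0, so a_A = 13.5 + 0.25a_B.
The best-response slope da_A/da_B = 0.25 > 0: the reaction function is upward-sloping, so the choices are strategic complements.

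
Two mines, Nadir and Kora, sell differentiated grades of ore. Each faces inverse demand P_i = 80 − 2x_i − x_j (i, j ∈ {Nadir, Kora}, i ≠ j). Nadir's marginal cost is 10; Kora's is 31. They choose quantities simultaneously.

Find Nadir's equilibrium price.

Mine Nadir's profit: π = x_{Nadir}(80 − 2x_{Nadir} − x_{Kora}) − 10x_{Nadir}.
∂π/∂x_{Nadir} = 70 − 4x_{Nadir} − x_{Kora} = 0 ⇒ x_{Nadir} = 17.5 − 0.25x_{Kora}.
Similarly x_{Kora} = 12.25 − 0.25x_{Nadir}.
Solving the two reaction functions simultaneously: (1 − (−0.25)(−0.25))x_{Nadir} = 17.5 − 0.25·12.25, so 0.9375x_{Nadir} = 14.4375 and x_{Nadir} = 15.4.
Then x_{Kora} = 12.25 − 0.25·15.4 = 8.4.
P_{Nadir} = 80 − 2·15.4 − 8.4 = 40.8.

40.8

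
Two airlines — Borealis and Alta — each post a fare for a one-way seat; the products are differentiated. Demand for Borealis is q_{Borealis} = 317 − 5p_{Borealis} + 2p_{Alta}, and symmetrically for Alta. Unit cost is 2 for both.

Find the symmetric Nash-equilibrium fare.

Borealis's profit: π = (p_{Borealis} − 2)(317 − 5p_{Borealis} + 2p_{Alta}).
∂π/∂p_{Borealis} = 327 − 10p_{Borealis} + 2p_{Alta} = 0 ⇒ p_{Borealis} = 32.7 + 0.2p_{Alta}.
The game is symmetric, so in equilibrium p_{Alta} = p_{Borealis}: the reaction function gives 0.8p_{Borealis} = 32.7, hence p_{Borealis} = 40.875.

40.875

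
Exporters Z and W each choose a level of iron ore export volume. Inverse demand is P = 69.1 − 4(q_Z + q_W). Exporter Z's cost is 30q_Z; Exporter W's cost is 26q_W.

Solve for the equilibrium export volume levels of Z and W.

Exporter Z's profit: π = q_Z(69.1 − 4(q_Z + q_W)) − 30q_Z.
∂π/∂q_Z = 39.1 − 8q_Z − 4q_W = 0, so q_Z = 4.8875 − 0.5q_W.
By the same steps for W: q_W = 5.3875 − 0.5q_Z.
Substituting the second reaction function into the first: q_Z = 4.8875 − 0.5(5.3875 − 0.5q_Z), which gives 0.75q_Z = 351/160 ⇒ q_Z = 2.925.
Then q_W = 5.3875 − 0.5·2.925 = 3.925.

2.925, 3.925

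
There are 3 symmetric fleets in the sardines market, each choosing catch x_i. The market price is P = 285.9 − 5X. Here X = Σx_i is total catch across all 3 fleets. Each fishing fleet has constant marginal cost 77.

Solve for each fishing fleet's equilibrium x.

A representative fishing fleet's profit is π_i = x_i(285.9 − 5X) − 77x_i, with X = x_i + Σ_{j≠i} x_j.
First-order condition: 208.9 − 10x_i − 5Σ_{j≠i} x_j = 0.
With identical fishing fleets, set every x_j = x: then 208.9 − 10x − 10x = 0, i.e. x = 208.9/20 = 10.445.

10.445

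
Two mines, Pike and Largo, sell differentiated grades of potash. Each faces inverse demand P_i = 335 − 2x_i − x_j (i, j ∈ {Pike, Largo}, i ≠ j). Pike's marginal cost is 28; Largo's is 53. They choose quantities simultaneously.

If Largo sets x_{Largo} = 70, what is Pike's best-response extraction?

Mine Pike's profit: π = x_{Pike}(335 − 2x_{Pike} − x_{Largo}) − 28x_{Pike}.
∂π/∂x_{Pike} = 307 − 4x_{Pike} − x_{Largo} = 0 ⇒ x_{Pike} = 76.75 − 0.25x_{Largo}.
At x_{Largo} = 70: x_{Pike} = 76.75 − 0.25·70 = 59.25.

59.25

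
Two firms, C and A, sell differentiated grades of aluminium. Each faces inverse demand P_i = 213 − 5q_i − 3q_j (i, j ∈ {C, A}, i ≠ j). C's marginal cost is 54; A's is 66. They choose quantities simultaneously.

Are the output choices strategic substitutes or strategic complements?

Firm C's profit: π = q_C(213 − 5q_C − 3q_A) − 54q_C.
∂π/∂q_C = 159 − 10q_C − 3q_A = 0 ⇒ q_C = 15.9 − 0.3q_A.
The best-response slope dq_C/dq_A = −0.3 < 0: the reaction function is downward-sloping, so the choices are strategic substitutes.

strategic substitutes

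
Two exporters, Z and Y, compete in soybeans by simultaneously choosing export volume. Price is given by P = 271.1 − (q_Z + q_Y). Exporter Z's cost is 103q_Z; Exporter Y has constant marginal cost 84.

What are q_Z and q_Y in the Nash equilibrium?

Exporter Z's profit: π = q_Z(271.1 − (q_Z + q_Y)) − 103q_Z.
∂π/∂q_Z = 168.1 − 2q_Z − q_Y = 0, so q_Z = 84.05 − 0.5q_Y.
By the same steps for Y: q_Y = 93.55 − 0.5q_Z.
Plugging q_Y into Z's best response: q_Z = 84.05 − 0.5(93.55 − 0.5q_Z) ⇒ 0.75q_Z = 37.275, so q_Z = 49.7.
Then q_Y = 93.55 − 0.5·49.7 = 68.7.

49.7, 68.7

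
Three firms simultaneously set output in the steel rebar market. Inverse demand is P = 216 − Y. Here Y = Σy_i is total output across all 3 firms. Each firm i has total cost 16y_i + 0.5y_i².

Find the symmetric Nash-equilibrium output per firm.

A representative firm's profit is π_i = y_i(216 − Y) − 16y_i − 0.5y_i², with Y = y_i + Σ_{j≠i} y_j.
First-order condition: 200 − 3y_i − Σ_{j≠i} y_j = 0.
With identical firms, set every y_j = y: then 200 − 3y − 2y = 0, i.e. y = 200/5 = 40.

40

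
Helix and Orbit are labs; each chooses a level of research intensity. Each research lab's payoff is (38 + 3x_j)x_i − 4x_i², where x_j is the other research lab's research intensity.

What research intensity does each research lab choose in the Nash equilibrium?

Helix's payoff is (38 + 3x_O)x_H − 4x_H².
∂π/∂x_H = 38 + 3x_O − 8x_H = 0, so x_H = 4.75 + 0.375x_O.
By symmetry x_O = x_H; substituting into the reaction function, 0.625x_H = 4.75 and x_H = 7.6.

7.6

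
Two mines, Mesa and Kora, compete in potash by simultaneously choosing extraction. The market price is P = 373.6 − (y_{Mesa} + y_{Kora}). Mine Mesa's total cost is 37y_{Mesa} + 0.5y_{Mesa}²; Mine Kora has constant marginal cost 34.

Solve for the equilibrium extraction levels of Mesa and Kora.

66.72, 136.44

Mine Mesa's profit: π = y_{Mesa}(373.6 − (y_{Mesa} + y_{Kora})) − 37y_{Mesa} − 0.5y_{Mesa}².
∂π/∂y_{Mesa} = 336.6 − 3y_{Mesa} − y_{Kora} = 0, so y_{Mesa} = 112.2 − (1/3)y_{Kora}.
For Kora: ∂π/∂y_{Kora} = 339.6 − 2y_{Kora} − y_{Mesa} = 0 ⇒ y_{Kora} = 169.8 − 0.5y_{Mesa}.
Plugging y_{Kora} into Mesa's best response: y_{Mesa} = 112.2 − (1/3)(169.8 − 0.5y_{Mesa}) ⇒ (5/6)y_{Mesa} = 55.6, so y_{Mesa} = 66.72.
Then y_{Kora} = 169.8 − 0.5·66.72 = 136.44.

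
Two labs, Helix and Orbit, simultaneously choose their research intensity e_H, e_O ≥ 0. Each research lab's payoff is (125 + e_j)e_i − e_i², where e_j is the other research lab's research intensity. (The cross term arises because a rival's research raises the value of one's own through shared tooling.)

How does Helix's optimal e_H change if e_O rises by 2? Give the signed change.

1

Helix's payoff is (125 + e_O)e_H − e_H².
∂π/∂e_H = 125 + e_O − 2e_H = 0, so e_H = 62.5 + 0.5e_O.
The reaction-function slope is 0.5, so a 2-unit rise in e_O moves e_H by 0.5 × 2 = 1. Helix's best response rises — the actions are strategic complements.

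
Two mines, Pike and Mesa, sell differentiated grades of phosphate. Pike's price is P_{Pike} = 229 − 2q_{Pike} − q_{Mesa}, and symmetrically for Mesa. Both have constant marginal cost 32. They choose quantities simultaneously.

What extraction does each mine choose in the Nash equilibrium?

39.4

Mine Pike's profit: π = q_{Pike}(229 − 2q_{Pike} − q_{Mesa}) − 32q_{Pike}.
∂π/∂q_{Pike} = 197 − 4q_{Pike} − q_{Mesa} = 0 ⇒ q_{Pike} = 49.25 − 0.25q_{Mesa}.
The game is symmetric, so in equilibrium q_{Mesa} = q_{Pike}: the reaction function gives 1.25q_{Pike} = 49.25, hence q_{Pike} = 39.4.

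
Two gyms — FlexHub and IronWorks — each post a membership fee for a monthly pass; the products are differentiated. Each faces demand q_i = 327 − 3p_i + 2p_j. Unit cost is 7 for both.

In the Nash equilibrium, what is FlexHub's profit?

19200

FlexHub's profit: π = (p_{FlexHub} − 7)(327 − 3p_{FlexHub} + 2p_{IronWorks}).
∂π/∂p_{FlexHub} = 348 − 6p_{FlexHub} + 2p_{IronWorks} = 0 ⇒ p_{FlexHub} = 58 + (1/3)p_{IronWorks}.
By symmetry p_{IronWorks} = p_{FlexHub}; substituting into the reaction function, (2/3)p_{FlexHub} = 58 and p_{FlexHub} = 87.
q_{FlexHub} = 327 − 3·87 + 2·87 = 240.
Profit = (87 − 7)·240 = 19200.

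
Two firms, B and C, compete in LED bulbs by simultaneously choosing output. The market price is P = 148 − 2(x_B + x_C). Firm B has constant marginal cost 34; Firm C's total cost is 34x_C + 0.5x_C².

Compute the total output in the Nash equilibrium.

Firm B's profit: π = x_B(148 − 2(x_B + x_C)) − 34x_B.
∂π/∂x_B = 114 − 4x_B − 2x_C = 0, so x_B = 28.5 − 0.5x_C.
For C: ∂π/∂x_C = 114 − 5x_C − 2x_B = 0 ⇒ x_C = 22.8 − 0.4x_B.
Solving the two reaction functions simultaneously: (1 − (−0.5)(−0.4))x_B = 28.5 − 0.5·22.8, so 0.8x_B = 17.1 and x_B = 21.375.
Then x_C = 22.8 − 0.4·21.375 = 14.25.
Total output: 21.375 + 14.25 = 35.625.

35.625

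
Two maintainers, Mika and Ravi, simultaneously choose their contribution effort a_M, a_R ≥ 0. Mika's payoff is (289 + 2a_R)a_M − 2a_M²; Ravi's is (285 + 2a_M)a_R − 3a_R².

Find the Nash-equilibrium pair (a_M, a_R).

Expanding Mika's payoff: 289a_M + 2a_Ra_M − 2a_M².
∂π/∂a_M = 289 + 2a_R − 4a_M = 0, so a_M = 72.25 + 0.5a_R.
Likewise for Ravi: a_R = 47.5 + (1/3)a_M.
Substituting the second reaction function into the first: a_M = 72.25 + 0.5(47.5 + (1/3)a_M), which gives (5/6)a_M = 96 ⇒ a_M = 115.2.
Then a_R = 47.5 + (1/3)·115.2 = 85.9.

115.2, 85.9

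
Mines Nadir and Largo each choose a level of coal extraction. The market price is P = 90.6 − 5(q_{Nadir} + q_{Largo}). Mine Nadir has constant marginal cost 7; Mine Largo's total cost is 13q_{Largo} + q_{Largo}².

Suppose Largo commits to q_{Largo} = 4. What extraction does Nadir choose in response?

Mine Nadir's profit: π = q_{Nadir}(90.6 − 5(q_{Nadir} + q_{Largo})) − 7q_{Nadir}.
∂π/∂q_{Nadir} = 83.6 − 10q_{Nadir} − 5q_{Largo} = 0, so q_{Nadir} = 8.36 − 0.5q_{Largo}.
At q_{Largo} = 4: q_{Nadir} = 8.36 − 0.5·4 = 6.36.

6.36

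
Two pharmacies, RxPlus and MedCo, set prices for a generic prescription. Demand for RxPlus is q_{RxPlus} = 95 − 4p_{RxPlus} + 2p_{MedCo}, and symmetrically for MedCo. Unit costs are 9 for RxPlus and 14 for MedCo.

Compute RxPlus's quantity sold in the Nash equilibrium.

RxPlus's profit: π = (p_{RxPlus} − 9)(95 − 4p_{RxPlus} + 2p_{MedCo}).
∂π/∂p_{RxPlus} = 131 − 8p_{RxPlus} + 2p_{MedCo} = 0 ⇒ p_{RxPlus} = 16.375 + 0.25p_{MedCo}.
Similarly p_{MedCo} = 18.875 + 0.25p_{RxPlus}.
Plugging p_{MedCo} into RxPlus's best response: p_{RxPlus} = 16.375 + 0.25(18.875 + 0.25p_{RxPlus}) ⇒ 0.9375p_{RxPlus} = 675/32, so p_{RxPlus} = 22.5.
Then p_{MedCo} = 18.875 + 0.25·22.5 = 24.5.
q_{RxPlus} = 95 − 4·22.5 + 2·24.5 = 54.

54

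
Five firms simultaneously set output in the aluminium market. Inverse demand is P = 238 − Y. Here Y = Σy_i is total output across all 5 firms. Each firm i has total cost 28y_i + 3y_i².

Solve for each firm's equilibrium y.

A representative firm's profit is π_i = y_i(238 − Y) − 28y_i − 3y_i², with Y = y_i + Σ_{j≠i} y_j.
First-order condition: 210 − 8y_i − Σ_{j≠i} y_j = 0.
With identical firms, set every y_j = y: then 210 − 8y − 4y = 0, i.e. y = 210/12 = 17.5.

17.5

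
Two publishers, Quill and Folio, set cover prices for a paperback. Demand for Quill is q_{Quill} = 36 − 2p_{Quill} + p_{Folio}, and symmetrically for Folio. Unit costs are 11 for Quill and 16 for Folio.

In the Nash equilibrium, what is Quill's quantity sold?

18

Quill's profit: π = (p_{Quill} − 11)(36 − 2p_{Quill} + p_{Folio}).
∂π/∂p_{Quill} = 58 − 4p_{Quill} + p_{Folio} = 0 ⇒ p_{Quill} = 14.5 + 0.25p_{Folio}.
Similarly p_{Folio} = 17 + 0.25p_{Quill}.
Solving the two reaction functions simultaneously: (1 − (0.25)(0.25))p_{Quill} = 14.5 + 0.25·17, so 0.9375p_{Quill} = 18.75 and p_{Quill} = 20.
Then p_{Folio} = 17 + 0.25·20 = 22.
q_{Quill} = 36 − 2·20 + 22 = 18.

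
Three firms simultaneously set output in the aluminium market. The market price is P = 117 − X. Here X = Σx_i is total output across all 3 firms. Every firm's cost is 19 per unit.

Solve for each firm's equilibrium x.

24.5

A representative firm's profit is π_i = x_i(117 − X) − 19x_i, with X = x_i + Σ_{j≠i} x_j.
First-order condition: 98 − 2x_i − Σ_{j≠i} x_j = 0.
Imposing symmetry (x_j = x for all j) turns Σ_{j≠i} x_j into 2x, so 98 = 4x and x = 24.5.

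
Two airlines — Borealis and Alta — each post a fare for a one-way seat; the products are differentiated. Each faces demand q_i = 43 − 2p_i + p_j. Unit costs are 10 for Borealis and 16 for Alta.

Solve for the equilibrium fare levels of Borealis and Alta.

Borealis's profit: π = (p_{Borealis} − 10)(43 − 2p_{Borealis} + p_{Alta}).
∂π/∂p_{Borealis} = 63 − 4p_{Borealis} + p_{Alta} = 0 ⇒ p_{Borealis} = 15.75 + 0.25p_{Alta}.
Similarly p_{Alta} = 18.75 + 0.25p_{Borealis}.
Substituting the second reaction function into the first: p_{Borealis} = 15.75 + 0.25(18.75 + 0.25p_{Borealis}), which gives 0.9375p_{Borealis} = 20.4375 ⇒ p_{Borealis} = 21.8.
Then p_{Alta} = 18.75 + 0.25·21.8 = 24.2.

21.8, 24.2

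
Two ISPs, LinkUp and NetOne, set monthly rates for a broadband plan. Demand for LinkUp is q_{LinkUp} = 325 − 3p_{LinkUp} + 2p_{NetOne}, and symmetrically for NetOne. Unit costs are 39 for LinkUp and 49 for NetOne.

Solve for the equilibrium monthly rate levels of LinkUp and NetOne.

LinkUp's profit: π = (p_{LinkUp} − 39)(325 − 3p_{LinkUp} + 2p_{NetOne}).
∂π/∂p_{LinkUp} = 442 − 6p_{LinkUp} + 2p_{NetOne} = 0 ⇒ p_{LinkUp} = 221/3 + (1/3)p_{NetOne}.
Similarly p_{NetOne} = 236/3 + (1/3)p_{LinkUp}.
Plugging p_{NetOne} into LinkUp's best response: p_{LinkUp} = 221/3 + (1/3)(236/3 + (1/3)p_{LinkUp}) ⇒ (8/9)p_{LinkUp} = 899/9, so p_{LinkUp} = 112.375.
Then p_{NetOne} = 236/3 + (1/3)·112.375 = 116.125.

112.375, 116.125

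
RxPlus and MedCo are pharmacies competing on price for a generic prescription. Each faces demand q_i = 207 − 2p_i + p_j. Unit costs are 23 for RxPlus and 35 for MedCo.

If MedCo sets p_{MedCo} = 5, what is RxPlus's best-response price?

64.5

RxPlus's profit: π = (p_{RxPlus} − 23)(207 − 2p_{RxPlus} + p_{MedCo}).
∂π/∂p_{RxPlus} = 253 − 4p_{RxPlus} + p_{MedCo} = 0 ⇒ p_{RxPlus} = 63.25 + 0.25p_{MedCo}.
At p_{MedCo} = 5: p_{RxPlus} = 63.25 + 0.25·5 = 64.5.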